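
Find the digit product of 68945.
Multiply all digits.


6 × 8 × 9 × 4 × 5 = 8640


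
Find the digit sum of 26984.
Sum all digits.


2 + 6 + 9 + 8 + 4 = 29


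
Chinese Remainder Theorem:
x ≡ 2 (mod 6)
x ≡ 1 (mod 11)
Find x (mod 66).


M = 6*11 = 66
M1 = M/6 = 11, M2 = M/11 = 6
M1^(-1) mod 6 = 5, M2^(-1) mod 11 = 2
x = 2*11*5 + 1*6*2 = 122
122 mod 66 = 56
Check: 56 mod 6 = 2 ✓, 56 mod 11 = 1 ✓

x ≡ 56 (mod 66)


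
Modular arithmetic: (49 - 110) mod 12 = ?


49 - 110 = -61
-61 mod 12 = 11


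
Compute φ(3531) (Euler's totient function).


3531 = 3 × 11 × 107
Prime factors: 3, 11, 107
φ(3531) = 3531 × (1-1/3) × (1-1/11) × (1-1/107)
= 3531 × 2/3 × 10/11 × 106/107 = 2120

φ(3531) = 2120


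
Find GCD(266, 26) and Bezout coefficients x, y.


Tabular extended Euclidean (each row: r = 266*s + 26*t):
r=266, s=1, t=0
r=26, s=0, t=1
q=10: r=6, s=1, t=-10   [266*(1) + 26*(-10) = 6]
q=4: r=2, s=-4, t=41   [266*(-4) + 26*(41) = 2]
q=3: r=0, s=13, t=-133   [266*(13) + 26*(-133) = 0]
GCD = 2; from the row with r=2: x=-4, y=41
Check: 266*(-4) + 26*(41) = -1064 + 1066 = 2

GCD = 2, x = -4, y = 41


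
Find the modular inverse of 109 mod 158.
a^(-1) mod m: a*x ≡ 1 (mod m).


Use the extended Euclidean algorithm on (158, 109); each row r = 158*s + 109*t:
r=158, s=1, t=0
r=109, s=0, t=1
q=1: r=49, s=1, t=-1   [158*(1) + 109*(-1) = 49]
q=2: r=11, s=-2, t=3   [158*(-2) + 109*(3) = 11]
q=4: r=5, s=9, t=-13   [158*(9) + 109*(-13) = 5]
q=2: r=1, s=-20, t=29   [158*(-20) + 109*(29) = 1]
q=5: r=0, s=109, t=-158   [158*(109) + 109*(-158) = 0]
GCD = 1 with t = 29, so 109*(29) ≡ 1 (mod 158)
Inverse = 29 mod 158 = 29
Check: 109 * 29 = 3161 ≡ 1 (mod 158)

109^(-1) ≡ 29 (mod 158)


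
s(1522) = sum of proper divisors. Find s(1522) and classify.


Proper divisors: 1, 2, 761
Sum = 1 + 2 + 761 = 764
764 < 1522 → deficient

s(1522) = 764 (deficient)


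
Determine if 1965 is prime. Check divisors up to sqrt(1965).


1965 / 3 = 655 (exact division)
1965 is NOT prime.

No, 1965 is not prime


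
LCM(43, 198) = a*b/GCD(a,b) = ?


GCD(43, 198) = 1
LCM = 43*198/1 = 8514/1 = 8514

LCM = 8514


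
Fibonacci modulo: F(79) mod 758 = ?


F(k) mod 758 for k=1..79:
1, 1, 2, 3, 5, 8, 13, 21, 34, 55, 89, 144, 233, 377, 610, 229, 81, 310, 391, 701, 334, 277, 611, 130, 741, 113, 96, 209, 305, 514, 61, 575, 636, 453, 331, 26, 357, 383, 740, 365, 347, 712, 301, 255, 556, 53, 609, 662, 513, 417, 172, 589, 3, 592, 595, 429, 266, 695, 203, 140, 343, 483, 68, 551, 619, 412, 273, 685, 200, 127, 327, 454, 23, 477, 500, 219, 719, 180, 141
F(79) mod 758 = 141


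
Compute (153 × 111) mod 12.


153 × 111 = 16983
16983 mod 12 = 3


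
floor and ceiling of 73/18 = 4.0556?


73/18 = 4.0556
floor = 4
ceil = 5

floor = 4, ceil = 5


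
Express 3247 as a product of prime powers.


3247 / 17 = 191
191 / 191 = 1
3247 = 17 × 191


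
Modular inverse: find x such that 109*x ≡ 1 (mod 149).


Use the extended Euclidean algorithm on (149, 109); each row r = 149*s + 109*t:
r=149, s=1, t=0
r=109, s=0, t=1
q=1: r=40, s=1, t=-1   [149*(1) + 109*(-1) = 40]
q=2: r=29, s=-2, t=3   [149*(-2) + 109*(3) = 29]
q=1: r=11, s=3, t=-4   [149*(3) + 109*(-4) = 11]
q=2: r=7, s=-8, t=11   [149*(-8) + 109*(11) = 7]
q=1: r=4, s=11, t=-15   [149*(11) + 109*(-15) = 4]
q=1: r=3, s=-19, t=26   [149*(-19) + 109*(26) = 3]
q=1: r=1, s=30, t=-41   [149*(30) + 109*(-41) = 1]
q=3: r=0, s=-109, t=149   [149*(-109) + 109*(149) = 0]
GCD = 1 with t = -41, so 109*(-41) ≡ 1 (mod 149)
Inverse = -41 mod 149 = 108
Check: 109 * 108 = 11772 ≡ 1 (mod 149)

109^(-1) ≡ 108 (mod 149)


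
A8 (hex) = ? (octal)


A8 (base 16) = 168 (decimal)
168 (decimal) = 250 (base 8)


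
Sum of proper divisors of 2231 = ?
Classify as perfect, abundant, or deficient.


Proper divisors: 1, 23, 97
Sum = 1 + 23 + 97 = 121
121 < 2231 → deficient

s(2231) = 121 (deficient)


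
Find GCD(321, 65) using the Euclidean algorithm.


321 = 4 * 65 + 61
65 = 1 * 61 + 4
61 = 15 * 4 + 1
4 = 4 * 1 + 0
GCD = 1


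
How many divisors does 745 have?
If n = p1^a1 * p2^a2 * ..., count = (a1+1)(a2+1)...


745 = 5^1 × 149^1
d(745) = (1+1) × (1+1) = 4

4 divisors


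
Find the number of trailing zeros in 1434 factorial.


floor(1434/5) = 286
floor(1434/25) = 57
floor(1434/125) = 11
floor(1434/625) = 2
Total = 356

356 trailing zeros


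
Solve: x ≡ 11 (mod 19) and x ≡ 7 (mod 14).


M = 19*14 = 266
M1 = M/19 = 14, M2 = M/14 = 19
M1^(-1) mod 19 = 15, M2^(-1) mod 14 = 3
x = 11*14*15 + 7*19*3 = 2709
2709 mod 266 = 49
Check: 49 mod 19 = 11 ✓, 49 mod 14 = 7 ✓

x ≡ 49 (mod 266)


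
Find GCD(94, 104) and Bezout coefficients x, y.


Tabular extended Euclidean (each row: r = 94*s + 104*t):
r=94, s=1, t=0
r=104, s=0, t=1
q=0: r=94, s=1, t=0   [94*(1) + 104*(0) = 94]
q=1: r=10, s=-1, t=1   [94*(-1) + 104*(1) = 10]
q=9: r=4, s=10, t=-9   [94*(10) + 104*(-9) = 4]
q=2: r=2, s=-21, t=19   [94*(-21) + 104*(19) = 2]
q=2: r=0, s=52, t=-47   [94*(52) + 104*(-47) = 0]
GCD = 2; from the row with r=2: x=-21, y=19
Check: 94*(-21) + 104*(19) = -1974 + 1976 = 2

GCD = 2, x = -21, y = 19


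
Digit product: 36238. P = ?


3 × 6 × 2 × 3 × 8 = 864


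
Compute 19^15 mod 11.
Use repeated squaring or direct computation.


19^1 mod 11 = 8
19^2 mod 11 = 9
19^3 mod 11 = 6
19^4 mod 11 = 4
19^5 mod 11 = 10
19^6 mod 11 = 3
19^7 mod 11 = 2
19^8 mod 11 = 5
19^9 mod 11 = 7
19^10 mod 11 = 1
19^11 mod 11 = 8
19^12 mod 11 = 9
19^13 mod 11 = 6
19^14 mod 11 = 4
19^15 mod 11 = 10


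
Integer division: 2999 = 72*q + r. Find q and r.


2999 = 72 * 41 + 47
Check: 2952 + 47 = 2999

q = 41, r = 47


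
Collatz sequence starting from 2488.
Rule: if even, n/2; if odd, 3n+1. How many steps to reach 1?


2488 → 1244 → 622 → 311 → 934 → 467 → 1402 → 701 → 2104 → 1052 → 526 → 263 → 790 → 395 → 1186 → 593 → 1780 → 890 → 445 → 1336 → 668 → 334 → 167 → 502 → 251 → 754 → 377 → 1132 → 566 → 283 → 850 → 425 → 1276 → 638 → 319 → 958 → 479 → 1438 → 719 → 2158 → 1079 → 3238 → 1619 → 4858 → 2429 → 7288 → 3644 → 1822 → 911 → 2734 → 1367 → 4102 → 2051 → 6154 → 3077 → 9232 → 4616 → 2308 → 1154 → 577 → 1732 → 866 → 433 → 1300 → 650 → 325 → 976 → 488 → 244 → 122 → 61 → 184 → 92 → 46 → 23 → 70 → 35 → 106 → 53 → 160 → 80 → 40 → 20 → 10 → 5 → 16 → 8 → 4 → 2 → 1
Total steps = 89

89 steps


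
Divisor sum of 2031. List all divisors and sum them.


Divisors of 2031: 1, 3, 677, 2031
Sum = 1 + 3 + 677 + 2031 = 2712

σ(2031) = 2712


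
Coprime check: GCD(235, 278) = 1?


Euclidean algorithm:
278 = 1 * 235 + 43
235 = 5 * 43 + 20
43 = 2 * 20 + 3
20 = 6 * 3 + 2
3 = 1 * 2 + 1
2 = 2 * 1 + 0
GCD(235, 278) = 1

Yes, coprime (GCD = 1)


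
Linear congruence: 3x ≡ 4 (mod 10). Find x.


GCD(3, 10) = 1, unique solution
a^(-1) mod 10 = 7
x = 7 * 4 mod 10 = 8

x ≡ 8 (mod 10)


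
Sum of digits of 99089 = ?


9 + 9 + 0 + 8 + 9 = 35


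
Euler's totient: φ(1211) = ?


1211 = 7 × 173
Prime factors: 7, 173
φ(1211) = 1211 × (1-1/7) × (1-1/173)
= 1211 × 6/7 × 172/173 = 1032

φ(1211) = 1032


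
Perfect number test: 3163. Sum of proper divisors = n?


Proper divisors of 3163: 1
Sum = 1 = 1

No, 3163 is not perfect (1 ≠ 3163)


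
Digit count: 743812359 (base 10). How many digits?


743812359 has 9 digits in base 10
floor(log10(743812359)) + 1 = floor(8.8715) + 1 = 9

9 digits (base 10)


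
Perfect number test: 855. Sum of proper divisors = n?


Proper divisors of 855: 1, 3, 5, 9, 15, 19, 45, 57, 95, 171, 285
Sum = 1 + 3 + 5 + 9 + 15 + 19 + 45 + 57 + 95 + 171 + 285 = 705

No, 855 is not perfect (705 ≠ 855)


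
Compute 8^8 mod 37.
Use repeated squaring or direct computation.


8^1 mod 37 = 8
8^2 mod 37 = 27
8^3 mod 37 = 31
8^4 mod 37 = 26
8^5 mod 37 = 23
8^6 mod 37 = 36
8^7 mod 37 = 29
8^8 mod 37 = 10


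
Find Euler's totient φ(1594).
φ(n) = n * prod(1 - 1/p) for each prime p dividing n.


1594 = 2 × 797
Prime factors: 2, 797
φ(1594) = 1594 × (1-1/2) × (1-1/797)
= 1594 × 1/2 × 796/797 = 796

φ(1594) = 796


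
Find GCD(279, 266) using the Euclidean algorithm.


279 = 1 * 266 + 13
266 = 20 * 13 + 6
13 = 2 * 6 + 1
6 = 6 * 1 + 0
GCD = 1


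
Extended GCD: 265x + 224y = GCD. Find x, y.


Tabular extended Euclidean (each row: r = 265*s + 224*t):
r=265, s=1, t=0
r=224, s=0, t=1
q=1: r=41, s=1, t=-1   [265*(1) + 224*(-1) = 41]
q=5: r=19, s=-5, t=6   [265*(-5) + 224*(6) = 19]
q=2: r=3, s=11, t=-13   [265*(11) + 224*(-13) = 3]
q=6: r=1, s=-71, t=84   [265*(-71) + 224*(84) = 1]
q=3: r=0, s=224, t=-265   [265*(224) + 224*(-265) = 0]
GCD = 1; from the row with r=1: x=-71, y=84
Check: 265*(-71) + 224*(84) = -18815 + 18816 = 1

GCD = 1, x = -71, y = 84


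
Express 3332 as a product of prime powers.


3332 / 2 = 1666
1666 / 2 = 833
833 / 7 = 119
119 / 7 = 17
17 / 17 = 1
3332 = 2^2 × 7^2 × 17


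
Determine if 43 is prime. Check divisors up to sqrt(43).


Check divisors up to sqrt(43) = 6.5574
No divisors found.
43 is prime.

Yes, 43 is prime


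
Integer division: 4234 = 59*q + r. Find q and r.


4234 = 59 * 71 + 45
Check: 4189 + 45 = 4234

q = 71, r = 45


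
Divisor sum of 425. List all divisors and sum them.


Divisors of 425: 1, 5, 17, 25, 85, 425
Sum = 1 + 5 + 17 + 25 + 85 + 425 = 558

σ(425) = 558


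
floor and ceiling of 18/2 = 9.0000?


18/2 = 9.0000
floor = 9
ceil = 9

floor = 9, ceil = 9


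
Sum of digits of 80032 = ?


8 + 0 + 0 + 3 + 2 = 13


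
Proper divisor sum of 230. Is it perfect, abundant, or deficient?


Proper divisors: 1, 2, 5, 10, 23, 46, 115
Sum = 1 + 2 + 5 + 10 + 23 + 46 + 115 = 202
202 < 230 → deficient

s(230) = 202 (deficient)


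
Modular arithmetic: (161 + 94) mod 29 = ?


161 + 94 = 255
255 mod 29 = 23


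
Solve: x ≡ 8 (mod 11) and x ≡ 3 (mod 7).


M = 11*7 = 77
M1 = M/11 = 7, M2 = M/7 = 11
M1^(-1) mod 11 = 8, M2^(-1) mod 7 = 2
x = 8*7*8 + 3*11*2 = 514
514 mod 77 = 52
Check: 52 mod 11 = 8 ✓, 52 mod 7 = 3 ✓

x ≡ 52 (mod 77)


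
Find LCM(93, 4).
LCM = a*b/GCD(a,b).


GCD(93, 4) = 1
LCM = 93*4/1 = 372/1 = 372

LCM = 372


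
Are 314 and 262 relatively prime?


Euclidean algorithm:
314 = 1 * 262 + 52
262 = 5 * 52 + 2
52 = 26 * 2 + 0
GCD(314, 262) = 2

No, not coprime (GCD = 2)


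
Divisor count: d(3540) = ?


3540 = 2^2 × 3^1 × 5^1 × 59^1
d(3540) = (2+1) × (1+1) × (1+1) × (1+1) = 24

24 divisors


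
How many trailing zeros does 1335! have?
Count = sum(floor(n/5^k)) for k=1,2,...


floor(1335/5) = 267
floor(1335/25) = 53
floor(1335/125) = 10
floor(1335/625) = 2
Total = 332

332 trailing zeros


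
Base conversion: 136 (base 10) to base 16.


136 (base 10) = 136 (decimal)
136 (decimal) = 88 (base 16)


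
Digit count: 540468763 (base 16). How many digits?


540468763 in base 16 = 2036E61B
Number of digits = 8

8 digits (base 16)


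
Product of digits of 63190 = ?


6 × 3 × 1 × 9 × 0 = 0


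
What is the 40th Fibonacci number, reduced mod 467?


F(k) mod 467 for k=1..40:
1, 1, 2, 3, 5, 8, 13, 21, 34, 55, 89, 144, 233, 377, 143, 53, 196, 249, 445, 227, 205, 432, 170, 135, 305, 440, 278, 251, 62, 313, 375, 221, 129, 350, 12, 362, 374, 269, 176, 445
F(40) mod 467 = 445


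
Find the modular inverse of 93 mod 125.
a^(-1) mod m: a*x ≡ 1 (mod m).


Use the extended Euclidean algorithm on (125, 93); each row r = 125*s + 93*t:
r=125, s=1, t=0
r=93, s=0, t=1
q=1: r=32, s=1, t=-1   [125*(1) + 93*(-1) = 32]
q=2: r=29, s=-2, t=3   [125*(-2) + 93*(3) = 29]
q=1: r=3, s=3, t=-4   [125*(3) + 93*(-4) = 3]
q=9: r=2, s=-29, t=39   [125*(-29) + 93*(39) = 2]
q=1: r=1, s=32, t=-43   [125*(32) + 93*(-43) = 1]
q=2: r=0, s=-93, t=125   [125*(-93) + 93*(125) = 0]
GCD = 1 with t = -43, so 93*(-43) ≡ 1 (mod 125)
Inverse = -43 mod 125 = 82
Check: 93 * 82 = 7626 ≡ 1 (mod 125)

93^(-1) ≡ 82 (mod 125)


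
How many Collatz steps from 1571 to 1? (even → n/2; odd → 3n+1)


1571 → 4714 → 2357 → 7072 → 3536 → 1768 → 884 → 442 → 221 → 664 → 332 → 166 → 83 → 250 → 125 → 376 → 188 → 94 → 47 → 142 → 71 → 214 → 107 → 322 → 161 → 484 → 242 → 121 → 364 → 182 → 91 → 274 → 137 → 412 → 206 → 103 → 310 → 155 → 466 → 233 → 700 → 350 → 175 → 526 → 263 → 790 → 395 → 1186 → 593 → 1780 → 890 → 445 → 1336 → 668 → 334 → 167 → 502 → 251 → 754 → 377 → 1132 → 566 → 283 → 850 → 425 → 1276 → 638 → 319 → 958 → 479 → 1438 → 719 → 2158 → 1079 → 3238 → 1619 → 4858 → 2429 → 7288 → 3644 → 1822 → 911 → 2734 → 1367 → 4102 → 2051 → 6154 → 3077 → 9232 → 4616 → 2308 → 1154 → 577 → 1732 → 866 → 433 → 1300 → 650 → 325 → 976 → 488 → 244 → 122 → 61 → 184 → 92 → 46 → 23 → 70 → 35 → 106 → 53 → 160 → 80 → 40 → 20 → 10 → 5 → 16 → 8 → 4 → 2 → 1
Total steps = 122

122 steps


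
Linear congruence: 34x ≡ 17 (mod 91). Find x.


GCD(34, 91) = 1, unique solution
a^(-1) mod 91 = 83
x = 83 * 17 mod 91 = 46

x ≡ 46 (mod 91)


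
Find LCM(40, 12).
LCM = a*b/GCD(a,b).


GCD(40, 12) = 4
LCM = 40*12/4 = 480/4 = 120

LCM = 120


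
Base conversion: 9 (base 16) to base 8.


9 (base 16) = 9 (decimal)
9 (decimal) = 11 (base 8)


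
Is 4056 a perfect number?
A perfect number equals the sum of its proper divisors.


Proper divisors of 4056: 1, 2, 3, 4, 6, 8, 12, 13, 24, 26, 39, 52, 78, 104, 156, 169, 312, 338, 507, 676, 1014, 1352, 2028
Sum = 1 + 2 + 3 + 4 + 6 + 8 + 12 + 13 + 24 + 26 + 39 + 52 + 78 + 104 + 156 + 169 + 312 + 338 + 507 + 676 + 1014 + 1352 + 2028 = 6924

No, 4056 is not perfect (6924 ≠ 4056)


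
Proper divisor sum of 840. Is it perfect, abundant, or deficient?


Proper divisors: 1, 2, 3, 4, 5, 6, 7, 8, 10, 12, 14, 15, 20, 21, 24, 28, 30, 35, 40, 42, 56, 60, 70, 84, 105, 120, 140, 168, 210, 280, 420
Sum = 1 + 2 + 3 + 4 + 5 + 6 + 7 + 8 + 10 + 12 + 14 + 15 + 20 + 21 + 24 + 28 + 30 + 35 + 40 + 42 + 56 + 60 + 70 + 84 + 105 + 120 + 140 + 168 + 210 + 280 + 420 = 2040
2040 > 840 → abundant

s(840) = 2040 (abundant)


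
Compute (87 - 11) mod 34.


87 - 11 = 76
76 mod 34 = 8


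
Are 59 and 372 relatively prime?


Euclidean algorithm:
372 = 6 * 59 + 18
59 = 3 * 18 + 5
18 = 3 * 5 + 3
5 = 1 * 3 + 2
3 = 1 * 2 + 1
2 = 2 * 1 + 0
GCD(59, 372) = 1

Yes, coprime (GCD = 1)


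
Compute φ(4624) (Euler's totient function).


4624 = 2^4 × 17^2
Prime factors: 2, 17
φ(4624) = 4624 × (1-1/2) × (1-1/17)
= 4624 × 1/2 × 16/17 = 2176

φ(4624) = 2176


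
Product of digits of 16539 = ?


1 × 6 × 5 × 3 × 9 = 810


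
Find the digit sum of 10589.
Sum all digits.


1 + 0 + 5 + 8 + 9 = 23


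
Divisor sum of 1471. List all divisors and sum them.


Divisors of 1471: 1, 1471
Sum = 1 + 1471 = 1472

σ(1471) = 1472


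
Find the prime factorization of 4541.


4541 / 19 = 239
239 / 239 = 1
4541 = 19 × 239


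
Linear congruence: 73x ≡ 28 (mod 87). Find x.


GCD(73, 87) = 1, unique solution
a^(-1) mod 87 = 31
x = 31 * 28 mod 87 = 85

x ≡ 85 (mod 87)


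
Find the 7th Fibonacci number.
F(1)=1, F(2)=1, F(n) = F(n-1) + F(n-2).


Sequence: 1, 1, 2, 3, 5, 8, 13
F(7) = 13


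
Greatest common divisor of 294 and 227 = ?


294 = 1 * 227 + 67
227 = 3 * 67 + 26
67 = 2 * 26 + 15
26 = 1 * 15 + 11
15 = 1 * 11 + 4
11 = 2 * 4 + 3
4 = 1 * 3 + 1
3 = 3 * 1 + 0
GCD = 1


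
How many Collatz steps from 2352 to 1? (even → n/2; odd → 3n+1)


2352 → 1176 → 588 → 294 → 147 → 442 → 221 → 664 → 332 → 166 → 83 → 250 → 125 → 376 → 188 → 94 → 47 → 142 → 71 → 214 → 107 → 322 → 161 → 484 → 242 → 121 → 364 → 182 → 91 → 274 → 137 → 412 → 206 → 103 → 310 → 155 → 466 → 233 → 700 → 350 → 175 → 526 → 263 → 790 → 395 → 1186 → 593 → 1780 → 890 → 445 → 1336 → 668 → 334 → 167 → 502 → 251 → 754 → 377 → 1132 → 566 → 283 → 850 → 425 → 1276 → 638 → 319 → 958 → 479 → 1438 → 719 → 2158 → 1079 → 3238 → 1619 → 4858 → 2429 → 7288 → 3644 → 1822 → 911 → 2734 → 1367 → 4102 → 2051 → 6154 → 3077 → 9232 → 4616 → 2308 → 1154 → 577 → 1732 → 866 → 433 → 1300 → 650 → 325 → 976 → 488 → 244 → 122 → 61 → 184 → 92 → 46 → 23 → 70 → 35 → 106 → 53 → 160 → 80 → 40 → 20 → 10 → 5 → 16 → 8 → 4 → 2 → 1
Total steps = 120

120 steps


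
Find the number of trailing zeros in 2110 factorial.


floor(2110/5) = 422
floor(2110/25) = 84
floor(2110/125) = 16
floor(2110/625) = 3
Total = 525

525 trailing zeros


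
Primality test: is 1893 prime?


1893 / 3 = 631 (exact division)
1893 is NOT prime.

No, 1893 is not prime


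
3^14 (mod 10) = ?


3^1 mod 10 = 3
3^2 mod 10 = 9
3^3 mod 10 = 7
3^4 mod 10 = 1
3^5 mod 10 = 3
3^6 mod 10 = 9
3^7 mod 10 = 7
3^8 mod 10 = 1
3^9 mod 10 = 3
3^10 mod 10 = 9
3^11 mod 10 = 7
3^12 mod 10 = 1
3^13 mod 10 = 3
3^14 mod 10 = 9


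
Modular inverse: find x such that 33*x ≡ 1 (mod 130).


Use the extended Euclidean algorithm on (130, 33); each row r = 130*s + 33*t:
r=130, s=1, t=0
r=33, s=0, t=1
q=3: r=31, s=1, t=-3   [130*(1) + 33*(-3) = 31]
q=1: r=2, s=-1, t=4   [130*(-1) + 33*(4) = 2]
q=15: r=1, s=16, t=-63   [130*(16) + 33*(-63) = 1]
q=2: r=0, s=-33, t=130   [130*(-33) + 33*(130) = 0]
GCD = 1 with t = -63, so 33*(-63) ≡ 1 (mod 130)
Inverse = -63 mod 130 = 67
Check: 33 * 67 = 2211 ≡ 1 (mod 130)

33^(-1) ≡ 67 (mod 130)


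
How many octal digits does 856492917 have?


856492917 in base 8 = 6303205565
Number of digits = 10

10 digits (base 8)


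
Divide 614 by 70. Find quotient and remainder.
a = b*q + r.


614 = 70 * 8 + 54
Check: 560 + 54 = 614

q = 8, r = 54


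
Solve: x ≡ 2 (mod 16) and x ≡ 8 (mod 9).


M = 16*9 = 144
M1 = M/16 = 9, M2 = M/9 = 16
M1^(-1) mod 16 = 9, M2^(-1) mod 9 = 4
x = 2*9*9 + 8*16*4 = 674
674 mod 144 = 98
Check: 98 mod 16 = 2 ✓, 98 mod 9 = 8 ✓

x ≡ 98 (mod 144)


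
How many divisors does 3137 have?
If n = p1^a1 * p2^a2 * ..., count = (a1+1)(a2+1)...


3137 = 3137^1
d(3137) = (1+1) = 2

2 divisors


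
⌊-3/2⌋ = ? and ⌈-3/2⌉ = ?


-3/2 = -1.5000
floor = -2
ceil = -1

floor = -2, ceil = -1


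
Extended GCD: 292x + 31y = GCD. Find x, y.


Tabular extended Euclidean (each row: r = 292*s + 31*t):
r=292, s=1, t=0
r=31, s=0, t=1
q=9: r=13, s=1, t=-9   [292*(1) + 31*(-9) = 13]
q=2: r=5, s=-2, t=19   [292*(-2) + 31*(19) = 5]
q=2: r=3, s=5, t=-47   [292*(5) + 31*(-47) = 3]
q=1: r=2, s=-7, t=66   [292*(-7) + 31*(66) = 2]
q=1: r=1, s=12, t=-113   [292*(12) + 31*(-113) = 1]
q=2: r=0, s=-31, t=292   [292*(-31) + 31*(292) = 0]
GCD = 1; from the row with r=1: x=12, y=-113
Check: 292*(12) + 31*(-113) = 3504 - 3503 = 1

GCD = 1, x = 12, y = -113


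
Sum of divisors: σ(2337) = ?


Divisors of 2337: 1, 3, 19, 41, 57, 123, 779, 2337
Sum = 1 + 3 + 19 + 41 + 57 + 123 + 779 + 2337 = 3360

σ(2337) = 3360


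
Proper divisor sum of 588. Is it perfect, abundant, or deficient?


Proper divisors: 1, 2, 3, 4, 6, 7, 12, 14, 21, 28, 42, 49, 84, 98, 147, 196, 294
Sum = 1 + 2 + 3 + 4 + 6 + 7 + 12 + 14 + 21 + 28 + 42 + 49 + 84 + 98 + 147 + 196 + 294 = 1008
1008 > 588 → abundant

s(588) = 1008 (abundant)


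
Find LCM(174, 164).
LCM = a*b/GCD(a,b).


GCD(174, 164) = 2
LCM = 174*164/2 = 28536/2 = 14268

LCM = 14268


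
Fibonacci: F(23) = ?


Sequence: 1, 1, 2, 3, 5, 8, 13, 21, 34, 55, 89, 144, 233, 377, 610, 987, 1597, 2584, 4181, 6765, 10946, 17711, 28657
F(23) = 28657


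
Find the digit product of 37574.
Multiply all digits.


3 × 7 × 5 × 7 × 4 = 2940


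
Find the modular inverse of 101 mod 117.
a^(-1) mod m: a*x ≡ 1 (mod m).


Use the extended Euclidean algorithm on (117, 101); each row r = 117*s + 101*t:
r=117, s=1, t=0
r=101, s=0, t=1
q=1: r=16, s=1, t=-1   [117*(1) + 101*(-1) = 16]
q=6: r=5, s=-6, t=7   [117*(-6) + 101*(7) = 5]
q=3: r=1, s=19, t=-22   [117*(19) + 101*(-22) = 1]
q=5: r=0, s=-101, t=117   [117*(-101) + 101*(117) = 0]
GCD = 1 with t = -22, so 101*(-22) ≡ 1 (mod 117)
Inverse = -22 mod 117 = 95
Check: 101 * 95 = 9595 ≡ 1 (mod 117)

101^(-1) ≡ 95 (mod 117)


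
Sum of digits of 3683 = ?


3 + 6 + 8 + 3 = 20


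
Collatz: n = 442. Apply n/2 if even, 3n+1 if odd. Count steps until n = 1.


442 → 221 → 664 → 332 → 166 → 83 → 250 → 125 → 376 → 188 → 94 → 47 → 142 → 71 → 214 → 107 → 322 → 161 → 484 → 242 → 121 → 364 → 182 → 91 → 274 → 137 → 412 → 206 → 103 → 310 → 155 → 466 → 233 → 700 → 350 → 175 → 526 → 263 → 790 → 395 → 1186 → 593 → 1780 → 890 → 445 → 1336 → 668 → 334 → 167 → 502 → 251 → 754 → 377 → 1132 → 566 → 283 → 850 → 425 → 1276 → 638 → 319 → 958 → 479 → 1438 → 719 → 2158 → 1079 → 3238 → 1619 → 4858 → 2429 → 7288 → 3644 → 1822 → 911 → 2734 → 1367 → 4102 → 2051 → 6154 → 3077 → 9232 → 4616 → 2308 → 1154 → 577 → 1732 → 866 → 433 → 1300 → 650 → 325 → 976 → 488 → 244 → 122 → 61 → 184 → 92 → 46 → 23 → 70 → 35 → 106 → 53 → 160 → 80 → 40 → 20 → 10 → 5 → 16 → 8 → 4 → 2 → 1
Total steps = 115

115 steps


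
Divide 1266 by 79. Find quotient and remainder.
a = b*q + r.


1266 = 79 * 16 + 2
Check: 1264 + 2 = 1266

q = 16, r = 2


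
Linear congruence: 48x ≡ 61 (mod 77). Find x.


GCD(48, 77) = 1, unique solution
a^(-1) mod 77 = 69
x = 69 * 61 mod 77 = 51

x ≡ 51 (mod 77)


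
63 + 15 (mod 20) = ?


63 + 15 = 78
78 mod 20 = 18


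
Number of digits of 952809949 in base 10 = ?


952809949 has 9 digits in base 10
floor(log10(952809949)) + 1 = floor(8.9790) + 1 = 9

9 digits (base 10)


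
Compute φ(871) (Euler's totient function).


871 = 13 × 67
Prime factors: 13, 67
φ(871) = 871 × (1-1/13) × (1-1/67)
= 871 × 12/13 × 66/67 = 792

φ(871) = 792


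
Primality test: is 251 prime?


Check divisors up to sqrt(251) = 15.8430
No divisors found.
251 is prime.

Yes, 251 is prime


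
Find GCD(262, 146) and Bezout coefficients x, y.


Tabular extended Euclidean (each row: r = 262*s + 146*t):
r=262, s=1, t=0
r=146, s=0, t=1
q=1: r=116, s=1, t=-1   [262*(1) + 146*(-1) = 116]
q=1: r=30, s=-1, t=2   [262*(-1) + 146*(2) = 30]
q=3: r=26, s=4, t=-7   [262*(4) + 146*(-7) = 26]
q=1: r=4, s=-5, t=9   [262*(-5) + 146*(9) = 4]
q=6: r=2, s=34, t=-61   [262*(34) + 146*(-61) = 2]
q=2: r=0, s=-73, t=131   [262*(-73) + 146*(131) = 0]
GCD = 2; from the row with r=2: x=34, y=-61
Check: 262*(34) + 146*(-61) = 8908 - 8906 = 2

GCD = 2, x = 34, y = -61


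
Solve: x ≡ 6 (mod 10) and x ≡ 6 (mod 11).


M = 10*11 = 110
M1 = M/10 = 11, M2 = M/11 = 10
M1^(-1) mod 10 = 1, M2^(-1) mod 11 = 10
x = 6*11*1 + 6*10*10 = 666
666 mod 110 = 6
Check: 6 mod 10 = 6 ✓, 6 mod 11 = 6 ✓

x ≡ 6 (mod 110)


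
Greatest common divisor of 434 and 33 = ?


434 = 13 * 33 + 5
33 = 6 * 5 + 3
5 = 1 * 3 + 2
3 = 1 * 2 + 1
2 = 2 * 1 + 0
GCD = 1


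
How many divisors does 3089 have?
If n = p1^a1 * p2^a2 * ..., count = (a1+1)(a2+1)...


3089 = 3089^1
d(3089) = (1+1) = 2

2 divisors


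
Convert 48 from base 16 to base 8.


48 (base 16) = 72 (decimal)
72 (decimal) = 110 (base 8)


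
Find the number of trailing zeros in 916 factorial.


floor(916/5) = 183
floor(916/25) = 36
floor(916/125) = 7
floor(916/625) = 1
Total = 227

227 trailing zeros


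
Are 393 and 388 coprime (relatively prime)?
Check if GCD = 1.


Euclidean algorithm:
393 = 1 * 388 + 5
388 = 77 * 5 + 3
5 = 1 * 3 + 2
3 = 1 * 2 + 1
2 = 2 * 1 + 0
GCD(393, 388) = 1

Yes, coprime (GCD = 1)


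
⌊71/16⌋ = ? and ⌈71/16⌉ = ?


71/16 = 4.4375
floor = 4
ceil = 5

floor = 4, ceil = 5


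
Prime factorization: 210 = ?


210 / 2 = 105
105 / 3 = 35
35 / 5 = 7
7 / 7 = 1
210 = 2 × 3 × 5 × 7


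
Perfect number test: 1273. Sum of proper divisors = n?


Proper divisors of 1273: 1, 19, 67
Sum = 1 + 19 + 67 = 87

No, 1273 is not perfect (87 ≠ 1273)


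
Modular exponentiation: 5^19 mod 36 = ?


5^1 mod 36 = 5
5^2 mod 36 = 25
5^3 mod 36 = 17
5^4 mod 36 = 13
5^5 mod 36 = 29
5^6 mod 36 = 1
5^7 mod 36 = 5
5^8 mod 36 = 25
5^9 mod 36 = 17
5^10 mod 36 = 13
5^11 mod 36 = 29
5^12 mod 36 = 1
5^13 mod 36 = 5
5^14 mod 36 = 25
5^15 mod 36 = 17
5^16 mod 36 = 13
5^17 mod 36 = 29
5^18 mod 36 = 1
5^19 mod 36 = 5


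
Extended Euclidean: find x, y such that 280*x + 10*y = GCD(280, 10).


Tabular extended Euclidean (each row: r = 280*s + 10*t):
r=280, s=1, t=0
r=10, s=0, t=1
q=28: r=0, s=1, t=-28   [280*(1) + 10*(-28) = 0]
GCD = 10; from the row with r=10: x=0, y=1
Check: 280*(0) + 10*(1) = 0 + 10 = 10

GCD = 10, x = 0, y = 1


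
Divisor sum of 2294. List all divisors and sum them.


Divisors of 2294: 1, 2, 31, 37, 62, 74, 1147, 2294
Sum = 1 + 2 + 31 + 37 + 62 + 74 + 1147 + 2294 = 3648

σ(2294) = 3648


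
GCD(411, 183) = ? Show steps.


411 = 2 * 183 + 45
183 = 4 * 45 + 3
45 = 15 * 3 + 0
GCD = 3


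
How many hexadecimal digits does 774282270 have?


774282270 in base 16 = 2E269C1E
Number of digits = 8

8 digits (base 16)


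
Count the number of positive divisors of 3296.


3296 = 2^5 × 103^1
d(3296) = (5+1) × (1+1) = 12

12 divisors


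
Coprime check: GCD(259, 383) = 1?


Euclidean algorithm:
383 = 1 * 259 + 124
259 = 2 * 124 + 11
124 = 11 * 11 + 3
11 = 3 * 3 + 2
3 = 1 * 2 + 1
2 = 2 * 1 + 0
GCD(259, 383) = 1

Yes, coprime (GCD = 1)


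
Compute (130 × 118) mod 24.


130 × 118 = 15340
15340 mod 24 = 4


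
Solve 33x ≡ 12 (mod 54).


GCD(33, 54) = 3 divides 12
Divide: 11x ≡ 4 (mod 18)
x ≡ 2 (mod 18)


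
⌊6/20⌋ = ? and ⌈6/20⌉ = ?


6/20 = 0.3000
floor = 0
ceil = 1

floor = 0, ceil = 1


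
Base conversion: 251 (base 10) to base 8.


251 (base 10) = 251 (decimal)
251 (decimal) = 373 (base 8)


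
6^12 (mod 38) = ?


6^1 mod 38 = 6
6^2 mod 38 = 36
6^3 mod 38 = 26
6^4 mod 38 = 4
6^5 mod 38 = 24
6^6 mod 38 = 30
6^7 mod 38 = 28
6^8 mod 38 = 16
6^9 mod 38 = 20
6^10 mod 38 = 6
6^11 mod 38 = 36
6^12 mod 38 = 26


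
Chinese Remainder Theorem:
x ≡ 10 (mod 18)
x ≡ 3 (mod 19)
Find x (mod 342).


M = 18*19 = 342
M1 = M/18 = 19, M2 = M/19 = 18
M1^(-1) mod 18 = 1, M2^(-1) mod 19 = 18
x = 10*19*1 + 3*18*18 = 1162
1162 mod 342 = 136
Check: 136 mod 18 = 10 ✓, 136 mod 19 = 3 ✓

x ≡ 136 (mod 342)


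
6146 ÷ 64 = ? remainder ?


6146 = 64 * 96 + 2
Check: 6144 + 2 = 6146

q = 96, r = 2


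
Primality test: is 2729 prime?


Check divisors up to sqrt(2729) = 52.2398
No divisors found.
2729 is prime.

Yes, 2729 is prime


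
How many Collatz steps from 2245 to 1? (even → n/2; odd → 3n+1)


2245 → 6736 → 3368 → 1684 → 842 → 421 → 1264 → 632 → 316 → 158 → 79 → 238 → 119 → 358 → 179 → 538 → 269 → 808 → 404 → 202 → 101 → 304 → 152 → 76 → 38 → 19 → 58 → 29 → 88 → 44 → 22 → 11 → 34 → 17 → 52 → 26 → 13 → 40 → 20 → 10 → 5 → 16 → 8 → 4 → 2 → 1
Total steps = 45

45 steps


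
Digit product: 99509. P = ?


9 × 9 × 5 × 0 × 9 = 0


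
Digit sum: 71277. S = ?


7 + 1 + 2 + 7 + 7 = 24


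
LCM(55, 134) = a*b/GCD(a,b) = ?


GCD(55, 134) = 1
LCM = 55*134/1 = 7370/1 = 7370

LCM = 7370


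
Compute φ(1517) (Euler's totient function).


1517 = 37 × 41
Prime factors: 37, 41
φ(1517) = 1517 × (1-1/37) × (1-1/41)
= 1517 × 36/37 × 40/41 = 1440

φ(1517) = 1440


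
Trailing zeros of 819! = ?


floor(819/5) = 163
floor(819/25) = 32
floor(819/125) = 6
floor(819/625) = 1
Total = 202

202 trailing zeros


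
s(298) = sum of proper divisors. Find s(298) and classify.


Proper divisors: 1, 2, 149
Sum = 1 + 2 + 149 = 152
152 < 298 → deficient

s(298) = 152 (deficient)


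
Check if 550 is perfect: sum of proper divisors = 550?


Proper divisors of 550: 1, 2, 5, 10, 11, 22, 25, 50, 55, 110, 275
Sum = 1 + 2 + 5 + 10 + 11 + 22 + 25 + 50 + 55 + 110 + 275 = 566

No, 550 is not perfect (566 ≠ 550)


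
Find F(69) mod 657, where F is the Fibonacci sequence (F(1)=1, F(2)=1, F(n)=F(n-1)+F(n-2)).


F(k) mod 657 for k=1..69:
1, 1, 2, 3, 5, 8, 13, 21, 34, 55, 89, 144, 233, 377, 610, 330, 283, 613, 239, 195, 434, 629, 406, 378, 127, 505, 632, 480, 455, 278, 76, 354, 430, 127, 557, 27, 584, 611, 538, 492, 373, 208, 581, 132, 56, 188, 244, 432, 19, 451, 470, 264, 77, 341, 418, 102, 520, 622, 485, 450, 278, 71, 349, 420, 112, 532, 644, 519, 506
F(69) mod 657 = 506


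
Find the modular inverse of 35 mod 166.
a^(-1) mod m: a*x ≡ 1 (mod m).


Use the extended Euclidean algorithm on (166, 35); each row r = 166*s + 35*t:
r=166, s=1, t=0
r=35, s=0, t=1
q=4: r=26, s=1, t=-4   [166*(1) + 35*(-4) = 26]
q=1: r=9, s=-1, t=5   [166*(-1) + 35*(5) = 9]
q=2: r=8, s=3, t=-14   [166*(3) + 35*(-14) = 8]
q=1: r=1, s=-4, t=19   [166*(-4) + 35*(19) = 1]
q=8: r=0, s=35, t=-166   [166*(35) + 35*(-166) = 0]
GCD = 1 with t = 19, so 35*(19) ≡ 1 (mod 166)
Inverse = 19 mod 166 = 19
Check: 35 * 19 = 665 ≡ 1 (mod 166)

35^(-1) ≡ 19 (mod 166)


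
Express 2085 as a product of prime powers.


2085 / 3 = 695
695 / 5 = 139
139 / 139 = 1
2085 = 3 × 5 × 139


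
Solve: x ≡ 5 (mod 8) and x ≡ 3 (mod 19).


M = 8*19 = 152
M1 = M/8 = 19, M2 = M/19 = 8
M1^(-1) mod 8 = 3, M2^(-1) mod 19 = 12
x = 5*19*3 + 3*8*12 = 573
573 mod 152 = 117
Check: 117 mod 8 = 5 ✓, 117 mod 19 = 3 ✓

x ≡ 117 (mod 152)


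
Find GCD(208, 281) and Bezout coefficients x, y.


Tabular extended Euclidean (each row: r = 208*s + 281*t):
r=208, s=1, t=0
r=281, s=0, t=1
q=0: r=208, s=1, t=0   [208*(1) + 281*(0) = 208]
q=1: r=73, s=-1, t=1   [208*(-1) + 281*(1) = 73]
q=2: r=62, s=3, t=-2   [208*(3) + 281*(-2) = 62]
q=1: r=11, s=-4, t=3   [208*(-4) + 281*(3) = 11]
q=5: r=7, s=23, t=-17   [208*(23) + 281*(-17) = 7]
q=1: r=4, s=-27, t=20   [208*(-27) + 281*(20) = 4]
q=1: r=3, s=50, t=-37   [208*(50) + 281*(-37) = 3]
q=1: r=1, s=-77, t=57   [208*(-77) + 281*(57) = 1]
q=3: r=0, s=281, t=-208   [208*(281) + 281*(-208) = 0]
GCD = 1; from the row with r=1: x=-77, y=57
Check: 208*(-77) + 281*(57) = -16016 + 16017 = 1

GCD = 1, x = -77, y = 57


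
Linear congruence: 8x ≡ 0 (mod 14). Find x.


GCD(8, 14) = 2 divides 0
Divide: 4x ≡ 0 (mod 7)
x ≡ 0 (mod 7)


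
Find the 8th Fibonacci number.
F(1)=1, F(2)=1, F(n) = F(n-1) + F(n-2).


Sequence: 1, 1, 2, 3, 5, 8, 13, 21
F(8) = 21


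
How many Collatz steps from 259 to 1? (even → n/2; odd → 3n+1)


259 → 778 → 389 → 1168 → 584 → 292 → 146 → 73 → 220 → 110 → 55 → 166 → 83 → 250 → 125 → 376 → 188 → 94 → 47 → 142 → 71 → 214 → 107 → 322 → 161 → 484 → 242 → 121 → 364 → 182 → 91 → 274 → 137 → 412 → 206 → 103 → 310 → 155 → 466 → 233 → 700 → 350 → 175 → 526 → 263 → 790 → 395 → 1186 → 593 → 1780 → 890 → 445 → 1336 → 668 → 334 → 167 → 502 → 251 → 754 → 377 → 1132 → 566 → 283 → 850 → 425 → 1276 → 638 → 319 → 958 → 479 → 1438 → 719 → 2158 → 1079 → 3238 → 1619 → 4858 → 2429 → 7288 → 3644 → 1822 → 911 → 2734 → 1367 → 4102 → 2051 → 6154 → 3077 → 9232 → 4616 → 2308 → 1154 → 577 → 1732 → 866 → 433 → 1300 → 650 → 325 → 976 → 488 → 244 → 122 → 61 → 184 → 92 → 46 → 23 → 70 → 35 → 106 → 53 → 160 → 80 → 40 → 20 → 10 → 5 → 16 → 8 → 4 → 2 → 1
Total steps = 122

122 steps


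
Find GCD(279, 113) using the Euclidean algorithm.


279 = 2 * 113 + 53
113 = 2 * 53 + 7
53 = 7 * 7 + 4
7 = 1 * 4 + 3
4 = 1 * 3 + 1
3 = 3 * 1 + 0
GCD = 1


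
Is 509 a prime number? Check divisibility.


Check divisors up to sqrt(509) = 22.5610
No divisors found.
509 is prime.

Yes, 509 is prime


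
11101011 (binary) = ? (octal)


11101011 (base 2) = 235 (decimal)
235 (decimal) = 353 (base 8)


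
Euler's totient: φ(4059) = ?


4059 = 3^2 × 11 × 41
Prime factors: 3, 11, 41
φ(4059) = 4059 × (1-1/3) × (1-1/11) × (1-1/41)
= 4059 × 2/3 × 10/11 × 40/41 = 2400

φ(4059) = 2400


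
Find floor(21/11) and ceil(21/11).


21/11 = 1.9091
floor = 1
ceil = 2

floor = 1, ceil = 2


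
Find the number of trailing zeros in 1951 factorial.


floor(1951/5) = 390
floor(1951/25) = 78
floor(1951/125) = 15
floor(1951/625) = 3
Total = 486

486 trailing zeros


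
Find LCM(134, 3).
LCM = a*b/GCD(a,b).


GCD(134, 3) = 1
LCM = 134*3/1 = 402/1 = 402

LCM = 402


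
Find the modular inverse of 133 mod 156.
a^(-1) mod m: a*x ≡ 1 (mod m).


Use the extended Euclidean algorithm on (156, 133); each row r = 156*s + 133*t:
r=156, s=1, t=0
r=133, s=0, t=1
q=1: r=23, s=1, t=-1   [156*(1) + 133*(-1) = 23]
q=5: r=18, s=-5, t=6   [156*(-5) + 133*(6) = 18]
q=1: r=5, s=6, t=-7   [156*(6) + 133*(-7) = 5]
q=3: r=3, s=-23, t=27   [156*(-23) + 133*(27) = 3]
q=1: r=2, s=29, t=-34   [156*(29) + 133*(-34) = 2]
q=1: r=1, s=-52, t=61   [156*(-52) + 133*(61) = 1]
q=2: r=0, s=133, t=-156   [156*(133) + 133*(-156) = 0]
GCD = 1 with t = 61, so 133*(61) ≡ 1 (mod 156)
Inverse = 61 mod 156 = 61
Check: 133 * 61 = 8113 ≡ 1 (mod 156)

133^(-1) ≡ 61 (mod 156)


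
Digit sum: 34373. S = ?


3 + 4 + 3 + 7 + 3 = 20


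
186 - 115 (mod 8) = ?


186 - 115 = 71
71 mod 8 = 7


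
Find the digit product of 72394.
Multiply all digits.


7 × 2 × 3 × 9 × 4 = 1512


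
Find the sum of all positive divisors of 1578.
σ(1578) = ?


Divisors of 1578: 1, 2, 3, 6, 263, 526, 789, 1578
Sum = 1 + 2 + 3 + 6 + 263 + 526 + 789 + 1578 = 3168

σ(1578) = 3168


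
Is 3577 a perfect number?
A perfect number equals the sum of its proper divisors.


Proper divisors of 3577: 1, 7, 49, 73, 511
Sum = 1 + 7 + 49 + 73 + 511 = 641

No, 3577 is not perfect (641 ≠ 3577)


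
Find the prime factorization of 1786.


1786 / 2 = 893
893 / 19 = 47
47 / 47 = 1
1786 = 2 × 19 × 47


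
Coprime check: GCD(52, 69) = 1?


Euclidean algorithm:
69 = 1 * 52 + 17
52 = 3 * 17 + 1
17 = 17 * 1 + 0
GCD(52, 69) = 1

Yes, coprime (GCD = 1)


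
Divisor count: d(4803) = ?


4803 = 3^1 × 1601^1
d(4803) = (1+1) × (1+1) = 4

4 divisors


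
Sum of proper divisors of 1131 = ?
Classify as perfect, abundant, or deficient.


Proper divisors: 1, 3, 13, 29, 39, 87, 377
Sum = 1 + 3 + 13 + 29 + 39 + 87 + 377 = 549
549 < 1131 → deficient

s(1131) = 549 (deficient)


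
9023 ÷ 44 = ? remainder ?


9023 = 44 * 205 + 3
Check: 9020 + 3 = 9023

q = 205, r = 3


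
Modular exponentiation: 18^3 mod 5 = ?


18^1 mod 5 = 3
18^2 mod 5 = 4
18^3 mod 5 = 2


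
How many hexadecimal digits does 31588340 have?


31588340 in base 16 = 1E1FFF4
Number of digits = 7

7 digits (base 16)


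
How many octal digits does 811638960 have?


811638960 in base 8 = 6030120260
Number of digits = 10

10 digits (base 8)


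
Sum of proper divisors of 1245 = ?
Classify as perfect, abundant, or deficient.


Proper divisors: 1, 3, 5, 15, 83, 249, 415
Sum = 1 + 3 + 5 + 15 + 83 + 249 + 415 = 771
771 < 1245 → deficient

s(1245) = 771 (deficient)


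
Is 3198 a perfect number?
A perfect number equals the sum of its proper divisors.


Proper divisors of 3198: 1, 2, 3, 6, 13, 26, 39, 41, 78, 82, 123, 246, 533, 1066, 1599
Sum = 1 + 2 + 3 + 6 + 13 + 26 + 39 + 41 + 78 + 82 + 123 + 246 + 533 + 1066 + 1599 = 3858

No, 3198 is not perfect (3858 ≠ 3198)


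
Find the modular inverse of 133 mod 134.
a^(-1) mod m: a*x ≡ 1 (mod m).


Use the extended Euclidean algorithm on (134, 133); each row r = 134*s + 133*t:
r=134, s=1, t=0
r=133, s=0, t=1
q=1: r=1, s=1, t=-1   [134*(1) + 133*(-1) = 1]
q=133: r=0, s=-133, t=134   [134*(-133) + 133*(134) = 0]
GCD = 1 with t = -1, so 133*(-1) ≡ 1 (mod 134)
Inverse = -1 mod 134 = 133
Check: 133 * 133 = 17689 ≡ 1 (mod 134)

133^(-1) ≡ 133 (mod 134)


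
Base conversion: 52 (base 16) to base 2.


52 (base 16) = 82 (decimal)
82 (decimal) = 1010010 (base 2)


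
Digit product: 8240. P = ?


8 × 2 × 4 × 0 = 0


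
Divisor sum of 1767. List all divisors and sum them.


Divisors of 1767: 1, 3, 19, 31, 57, 93, 589, 1767
Sum = 1 + 3 + 19 + 31 + 57 + 93 + 589 + 1767 = 2560

σ(1767) = 2560


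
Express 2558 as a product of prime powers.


2558 / 2 = 1279
1279 / 1279 = 1
2558 = 2 × 1279


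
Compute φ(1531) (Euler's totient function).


1531 = 1531
Prime factors: 1531
φ(1531) = 1531 × (1-1/1531)
= 1531 × 1530/1531 = 1530

φ(1531) = 1530


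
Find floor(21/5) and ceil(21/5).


21/5 = 4.2000
floor = 4
ceil = 5

floor = 4, ceil = 5


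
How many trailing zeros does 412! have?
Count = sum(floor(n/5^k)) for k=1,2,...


floor(412/5) = 82
floor(412/25) = 16
floor(412/125) = 3
Total = 101

101 trailing zeros


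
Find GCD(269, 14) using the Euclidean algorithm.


269 = 19 * 14 + 3
14 = 4 * 3 + 2
3 = 1 * 2 + 1
2 = 2 * 1 + 0
GCD = 1


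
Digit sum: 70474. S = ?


7 + 0 + 4 + 7 + 4 = 22


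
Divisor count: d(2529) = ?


2529 = 3^2 × 281^1
d(2529) = (2+1) × (1+1) = 6

6 divisors


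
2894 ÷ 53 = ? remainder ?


2894 = 53 * 54 + 32
Check: 2862 + 32 = 2894

q = 54, r = 32


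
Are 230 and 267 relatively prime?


Euclidean algorithm:
267 = 1 * 230 + 37
230 = 6 * 37 + 8
37 = 4 * 8 + 5
8 = 1 * 5 + 3
5 = 1 * 3 + 2
3 = 1 * 2 + 1
2 = 2 * 1 + 0
GCD(230, 267) = 1

Yes, coprime (GCD = 1)


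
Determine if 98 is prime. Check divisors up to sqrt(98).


98 / 2 = 49 (exact division)
98 is NOT prime.

No, 98 is not prime


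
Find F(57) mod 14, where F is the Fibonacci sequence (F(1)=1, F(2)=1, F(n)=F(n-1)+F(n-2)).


F(k) mod 14 for k=1..57:
1, 1, 2, 3, 5, 8, 13, 7, 6, 13, 5, 4, 9, 13, 8, 7, 1, 8, 9, 3, 12, 1, 13, 0, 13, 13, 12, 11, 9, 6, 1, 7, 8, 1, 9, 10, 5, 1, 6, 7, 13, 6, 5, 11, 2, 13, 1, 0, 1, 1, 2, 3, 5, 8, 13, 7, 6
F(57) mod 14 = 6


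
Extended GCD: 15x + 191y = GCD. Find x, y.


Tabular extended Euclidean (each row: r = 15*s + 191*t):
r=15, s=1, t=0
r=191, s=0, t=1
q=0: r=15, s=1, t=0   [15*(1) + 191*(0) = 15]
q=12: r=11, s=-12, t=1   [15*(-12) + 191*(1) = 11]
q=1: r=4, s=13, t=-1   [15*(13) + 191*(-1) = 4]
q=2: r=3, s=-38, t=3   [15*(-38) + 191*(3) = 3]
q=1: r=1, s=51, t=-4   [15*(51) + 191*(-4) = 1]
q=3: r=0, s=-191, t=15   [15*(-191) + 191*(15) = 0]
GCD = 1; from the row with r=1: x=51, y=-4
Check: 15*(51) + 191*(-4) = 765 - 764 = 1

GCD = 1, x = 51, y = -4


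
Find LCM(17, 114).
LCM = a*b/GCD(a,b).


GCD(17, 114) = 1
LCM = 17*114/1 = 1938/1 = 1938

LCM = 1938


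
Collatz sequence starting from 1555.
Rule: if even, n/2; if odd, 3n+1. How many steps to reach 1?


1555 → 4666 → 2333 → 7000 → 3500 → 1750 → 875 → 2626 → 1313 → 3940 → 1970 → 985 → 2956 → 1478 → 739 → 2218 → 1109 → 3328 → 1664 → 832 → 416 → 208 → 104 → 52 → 26 → 13 → 40 → 20 → 10 → 5 → 16 → 8 → 4 → 2 → 1
Total steps = 34

34 steps


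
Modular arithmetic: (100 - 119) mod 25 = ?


100 - 119 = -19
-19 mod 25 = 6


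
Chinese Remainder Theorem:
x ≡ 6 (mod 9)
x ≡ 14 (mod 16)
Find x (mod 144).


M = 9*16 = 144
M1 = M/9 = 16, M2 = M/16 = 9
M1^(-1) mod 9 = 4, M2^(-1) mod 16 = 9
x = 6*16*4 + 14*9*9 = 1518
1518 mod 144 = 78
Check: 78 mod 9 = 6 ✓, 78 mod 16 = 14 ✓

x ≡ 78 (mod 144)
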